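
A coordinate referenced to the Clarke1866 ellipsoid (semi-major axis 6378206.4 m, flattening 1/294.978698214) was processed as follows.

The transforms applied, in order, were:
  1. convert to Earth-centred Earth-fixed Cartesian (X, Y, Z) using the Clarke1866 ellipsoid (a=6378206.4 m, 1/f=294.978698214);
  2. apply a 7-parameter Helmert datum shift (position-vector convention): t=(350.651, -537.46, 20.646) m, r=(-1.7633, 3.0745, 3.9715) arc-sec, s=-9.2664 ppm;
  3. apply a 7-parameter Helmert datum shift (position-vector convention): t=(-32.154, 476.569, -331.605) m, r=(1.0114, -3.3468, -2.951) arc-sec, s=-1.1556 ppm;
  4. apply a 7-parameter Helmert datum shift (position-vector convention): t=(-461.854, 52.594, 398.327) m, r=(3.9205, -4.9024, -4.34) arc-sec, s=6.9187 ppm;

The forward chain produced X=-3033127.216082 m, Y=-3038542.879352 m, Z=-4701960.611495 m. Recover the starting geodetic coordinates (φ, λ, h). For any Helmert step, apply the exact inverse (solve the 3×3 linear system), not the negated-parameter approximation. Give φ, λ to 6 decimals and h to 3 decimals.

φ=-47.794342°, λ=-134.947130°, h=811.272 m

start: X=-3033127.2161, Y=-3038542.8794, Z=-4701960.6115 m
→ Helmert⁻¹: X=-3032692.2020, Y=-3038727.6362, Z=-4702196.5675
→ Helmert⁻¹: X=-3032696.3604, Y=-3039274.1605, Z=-4701806.2854
→ Helmert⁻¹: X=-3033063.5395, Y=-3038666.2636, Z=-4701941.6872
→ geod (Bowring, a=6378206.400): φ=-47.79434200°, λ=-134.94713000°, h=811.2720 m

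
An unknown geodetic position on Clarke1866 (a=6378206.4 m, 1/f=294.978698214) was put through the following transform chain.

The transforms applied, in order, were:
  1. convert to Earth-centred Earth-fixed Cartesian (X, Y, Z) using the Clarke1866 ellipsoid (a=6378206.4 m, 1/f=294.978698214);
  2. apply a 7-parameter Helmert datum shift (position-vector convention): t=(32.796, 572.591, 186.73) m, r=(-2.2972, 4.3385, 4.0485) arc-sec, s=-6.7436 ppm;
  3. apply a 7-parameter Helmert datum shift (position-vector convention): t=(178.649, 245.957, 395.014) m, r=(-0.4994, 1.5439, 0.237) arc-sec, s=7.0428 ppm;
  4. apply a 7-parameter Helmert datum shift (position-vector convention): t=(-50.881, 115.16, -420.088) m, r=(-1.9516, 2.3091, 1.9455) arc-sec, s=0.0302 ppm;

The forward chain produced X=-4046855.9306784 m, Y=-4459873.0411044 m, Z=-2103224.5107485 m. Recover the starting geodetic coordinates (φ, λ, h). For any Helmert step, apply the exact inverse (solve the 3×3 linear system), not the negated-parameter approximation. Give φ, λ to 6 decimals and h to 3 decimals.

start: X=-4046855.9307, Y=-4459873.0411, Z=-2103224.5107 m
→ Helmert⁻¹: X=-4046823.4522, Y=-4459929.9998, Z=-2102891.8609
→ Helmert⁻¹: X=-4046962.9806, Y=-4460134.8024, Z=-2103313.1524
→ Helmert⁻¹: X=-4047066.3726, Y=-4460634.6117, Z=-2103648.8709
→ geod (Bowring, a=6378206.400): φ=-19.37425100°, λ=-132.21698300°, h=3915.8990 m

φ=-19.374251°, λ=-132.216983°, h=3915.899 m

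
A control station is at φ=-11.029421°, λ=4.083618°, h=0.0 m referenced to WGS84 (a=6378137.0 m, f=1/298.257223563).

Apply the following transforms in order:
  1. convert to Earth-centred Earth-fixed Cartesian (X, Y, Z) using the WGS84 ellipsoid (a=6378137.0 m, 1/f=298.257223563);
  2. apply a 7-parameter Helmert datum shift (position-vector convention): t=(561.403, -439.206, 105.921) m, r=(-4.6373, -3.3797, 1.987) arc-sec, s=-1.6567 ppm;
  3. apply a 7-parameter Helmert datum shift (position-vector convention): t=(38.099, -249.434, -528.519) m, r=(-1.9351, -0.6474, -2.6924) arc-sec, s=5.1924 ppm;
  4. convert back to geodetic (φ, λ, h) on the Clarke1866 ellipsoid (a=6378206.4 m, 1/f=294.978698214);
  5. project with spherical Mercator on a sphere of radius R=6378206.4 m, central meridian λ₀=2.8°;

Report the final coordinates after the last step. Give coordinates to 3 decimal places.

E=142087.317 m, N=-1235753.229 m

start: φ=-11.029421°, λ=4.083618°, h=0.000 m
→ ECEF (a=6378137.000, f=1/298.257223563): X=6245198.2378, Y=445866.6118, Z=-1212200.6041
→ Helmert 7p (PV): X=6245764.8615, Y=445459.5756, Z=-1212000.3700
→ Helmert 7p (PV): X=6245845.0097, Y=445119.5569, Z=-1212519.7577
→ geod (Bowring, a=6378206.400): φ=-11.03203428°, λ=4.07637820°, h=581.3904 m
→ merc (R=6378206.4, λ₀=2.8°): E=142087.3172, N=-1235753.2293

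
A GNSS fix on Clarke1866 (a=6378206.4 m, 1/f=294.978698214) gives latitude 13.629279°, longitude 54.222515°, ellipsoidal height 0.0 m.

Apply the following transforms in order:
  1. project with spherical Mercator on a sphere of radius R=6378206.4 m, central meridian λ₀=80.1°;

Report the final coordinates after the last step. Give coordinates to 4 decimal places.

start: φ=13.629279°, λ=54.222515°, h=0.000 m
→ merc (R=6378206.4, λ₀=80.1°): E=-2880699.7975, N=1531735.3377

E=-2880699.7975 m, N=1531735.3377 m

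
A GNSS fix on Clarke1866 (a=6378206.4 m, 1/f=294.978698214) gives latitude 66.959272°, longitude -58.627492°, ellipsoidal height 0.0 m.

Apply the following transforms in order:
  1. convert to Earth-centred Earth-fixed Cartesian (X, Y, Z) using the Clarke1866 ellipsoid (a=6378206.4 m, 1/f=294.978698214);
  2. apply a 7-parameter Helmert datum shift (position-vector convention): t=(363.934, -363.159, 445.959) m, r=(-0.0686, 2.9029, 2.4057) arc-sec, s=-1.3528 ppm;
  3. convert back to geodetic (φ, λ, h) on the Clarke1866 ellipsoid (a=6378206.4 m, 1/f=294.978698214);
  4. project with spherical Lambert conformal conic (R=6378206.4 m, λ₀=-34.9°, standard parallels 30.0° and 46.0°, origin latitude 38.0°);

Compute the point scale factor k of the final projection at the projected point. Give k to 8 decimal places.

start: φ=66.959272°, λ=-58.627492°, h=0.000 m
→ ECEF (a=6378206.400, f=1/294.978698214): X=1303333.4789, Y=-2137508.6304, Z=5846448.4680
→ Helmert 7p (PV): X=1303802.8606, Y=-2137851.7524, Z=5846868.8862
→ geod (Bowring, a=6378206.400): φ=66.95631403°, λ=-58.62240943°, h=597.1908 m
→ into lcc (λ₀=-34.9°): φ=66.95631403°, λ−λ₀=-23.72240943°
scale k = 1.16305451

1.16305451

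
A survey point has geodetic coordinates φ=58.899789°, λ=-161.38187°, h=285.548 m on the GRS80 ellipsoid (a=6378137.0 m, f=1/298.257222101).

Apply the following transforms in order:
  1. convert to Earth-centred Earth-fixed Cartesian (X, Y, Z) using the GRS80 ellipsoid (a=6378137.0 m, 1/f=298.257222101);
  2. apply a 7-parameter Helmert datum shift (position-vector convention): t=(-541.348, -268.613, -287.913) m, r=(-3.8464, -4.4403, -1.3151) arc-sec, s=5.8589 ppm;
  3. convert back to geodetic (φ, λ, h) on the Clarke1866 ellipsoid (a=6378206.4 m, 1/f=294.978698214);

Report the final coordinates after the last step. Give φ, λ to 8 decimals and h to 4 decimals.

φ=58.89491775°, λ=-161.38313295°, h=490.2148 m

start: φ=58.899789°, λ=-161.381870°, h=285.548 m
→ ECEF (a=6378137.000, f=1/298.257222101): X=-3129958.8935, Y=-1054450.2393, Z=5438423.0101
→ Helmert 7p (PV): X=-3130642.3772, Y=-1054603.6586, Z=5438119.2441
→ geod (Bowring, a=6378206.400): φ=58.89491775°, λ=-161.38313295°, h=490.2148 m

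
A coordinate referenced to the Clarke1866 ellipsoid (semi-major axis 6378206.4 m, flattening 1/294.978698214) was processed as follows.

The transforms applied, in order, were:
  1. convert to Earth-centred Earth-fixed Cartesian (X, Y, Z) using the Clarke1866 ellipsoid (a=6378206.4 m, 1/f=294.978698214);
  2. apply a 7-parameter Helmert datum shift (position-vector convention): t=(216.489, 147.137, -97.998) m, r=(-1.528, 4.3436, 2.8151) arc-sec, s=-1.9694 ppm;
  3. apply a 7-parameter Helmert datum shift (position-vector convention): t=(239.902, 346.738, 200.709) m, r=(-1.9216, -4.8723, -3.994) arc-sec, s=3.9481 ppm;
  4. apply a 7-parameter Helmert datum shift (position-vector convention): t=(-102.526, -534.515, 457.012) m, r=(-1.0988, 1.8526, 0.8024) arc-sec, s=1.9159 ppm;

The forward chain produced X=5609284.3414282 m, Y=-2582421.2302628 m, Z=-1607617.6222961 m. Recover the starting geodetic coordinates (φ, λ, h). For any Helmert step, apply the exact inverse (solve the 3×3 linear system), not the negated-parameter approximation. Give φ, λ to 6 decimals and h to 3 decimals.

start: X=5609284.3414, Y=-2582421.2303, Z=-1607617.6223 m
→ Helmert⁻¹: X=5609380.5193, Y=-2581895.0237, Z=-1608034.9260
→ Helmert⁻¹: X=5609130.4779, Y=-2582107.9706, Z=-1608385.8374
→ Helmert⁻¹: X=5608923.6574, Y=-2582324.8303, Z=-1608192.0217
→ geod (Bowring, a=6378206.400): φ=-14.69314500°, λ=-24.72114400°, h=3981.4370 m

φ=-14.693145°, λ=-24.721144°, h=3981.437 m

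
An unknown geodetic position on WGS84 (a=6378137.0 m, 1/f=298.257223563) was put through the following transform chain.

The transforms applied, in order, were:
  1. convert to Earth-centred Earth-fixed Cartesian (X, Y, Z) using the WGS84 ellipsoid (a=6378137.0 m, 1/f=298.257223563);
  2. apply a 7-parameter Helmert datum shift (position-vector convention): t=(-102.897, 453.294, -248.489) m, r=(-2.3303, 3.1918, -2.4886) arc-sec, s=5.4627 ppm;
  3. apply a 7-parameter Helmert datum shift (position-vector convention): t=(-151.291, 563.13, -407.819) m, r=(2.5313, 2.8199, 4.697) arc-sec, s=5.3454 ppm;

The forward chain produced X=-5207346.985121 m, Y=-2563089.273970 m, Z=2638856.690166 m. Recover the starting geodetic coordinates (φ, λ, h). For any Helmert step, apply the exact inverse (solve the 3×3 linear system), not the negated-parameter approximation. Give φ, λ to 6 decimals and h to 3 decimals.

start: X=-5207346.9851, Y=-2563089.2740, Z=2638856.6902 m
→ Helmert⁻¹: X=-5207262.3160, Y=-2563487.7335, Z=2639210.6708
→ Helmert⁻¹: X=-5207140.8808, Y=-2564019.6642, Z=2639335.1973
→ geod (Bowring, a=6378137.000): φ=24.59801700°, λ=-153.78415700°, h=1638.7860 m

φ=24.598017°, λ=-153.784157°, h=1638.786 m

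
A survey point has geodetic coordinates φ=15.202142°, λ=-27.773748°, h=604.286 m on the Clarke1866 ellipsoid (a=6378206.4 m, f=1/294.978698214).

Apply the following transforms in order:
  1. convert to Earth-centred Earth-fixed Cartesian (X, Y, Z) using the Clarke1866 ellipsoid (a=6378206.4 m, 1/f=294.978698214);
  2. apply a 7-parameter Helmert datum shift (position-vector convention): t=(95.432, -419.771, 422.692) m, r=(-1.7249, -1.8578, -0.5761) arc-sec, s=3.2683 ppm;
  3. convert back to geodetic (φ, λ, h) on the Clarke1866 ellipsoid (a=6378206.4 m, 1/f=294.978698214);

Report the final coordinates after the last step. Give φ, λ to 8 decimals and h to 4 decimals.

start: φ=15.202142°, λ=-27.773748°, h=604.286 m
→ ECEF (a=6378206.400, f=1/294.978698214): X=5447704.8310, Y=-2869059.7857, Z=1661751.2204
→ Helmert 7p (PV): X=5447795.0872, Y=-2869490.2527, Z=1662252.4032
→ geod (Bowring, a=6378206.400): φ=15.20584789°, λ=-27.77690081°, h=1006.3650 m

φ=15.20584789°, λ=-27.77690081°, h=1006.3650 m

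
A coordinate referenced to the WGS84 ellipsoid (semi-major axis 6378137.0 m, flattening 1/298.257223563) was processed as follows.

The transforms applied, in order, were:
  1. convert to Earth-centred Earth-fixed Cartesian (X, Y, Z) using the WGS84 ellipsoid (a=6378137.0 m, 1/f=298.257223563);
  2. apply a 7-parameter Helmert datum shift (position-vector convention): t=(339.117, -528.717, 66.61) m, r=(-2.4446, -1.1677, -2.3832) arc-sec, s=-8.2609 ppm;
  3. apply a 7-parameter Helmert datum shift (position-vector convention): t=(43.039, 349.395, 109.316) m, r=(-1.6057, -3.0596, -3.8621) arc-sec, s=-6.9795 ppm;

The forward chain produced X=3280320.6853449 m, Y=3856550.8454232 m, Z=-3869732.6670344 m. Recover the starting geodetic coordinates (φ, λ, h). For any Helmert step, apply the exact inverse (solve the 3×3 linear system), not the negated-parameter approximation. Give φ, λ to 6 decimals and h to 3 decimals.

start: X=3280320.6853, Y=3856550.8454, Z=-3869732.6670 m
→ Helmert⁻¹: X=3280170.9321, Y=3856319.9086, Z=-3869887.6286
→ Helmert⁻¹: X=3279792.4375, Y=3856964.2477, Z=-3869959.0639
→ geod (Bowring, a=6378137.000): φ=-37.57906400°, λ=49.62362600°, h=2356.0790 m

φ=-37.579064°, λ=49.623626°, h=2356.079 m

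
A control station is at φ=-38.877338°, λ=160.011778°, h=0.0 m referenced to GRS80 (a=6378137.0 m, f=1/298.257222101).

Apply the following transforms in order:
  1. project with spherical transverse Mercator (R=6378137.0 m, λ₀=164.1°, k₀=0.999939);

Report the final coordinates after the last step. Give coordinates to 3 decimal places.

start: φ=-38.877338°, λ=160.011778°, h=0.000 m
→ tm (R=6378137.0, λ₀=164.1°): E=-354332.4947, N=-4335483.3251

E=-354332.495 m, N=-4335483.325 m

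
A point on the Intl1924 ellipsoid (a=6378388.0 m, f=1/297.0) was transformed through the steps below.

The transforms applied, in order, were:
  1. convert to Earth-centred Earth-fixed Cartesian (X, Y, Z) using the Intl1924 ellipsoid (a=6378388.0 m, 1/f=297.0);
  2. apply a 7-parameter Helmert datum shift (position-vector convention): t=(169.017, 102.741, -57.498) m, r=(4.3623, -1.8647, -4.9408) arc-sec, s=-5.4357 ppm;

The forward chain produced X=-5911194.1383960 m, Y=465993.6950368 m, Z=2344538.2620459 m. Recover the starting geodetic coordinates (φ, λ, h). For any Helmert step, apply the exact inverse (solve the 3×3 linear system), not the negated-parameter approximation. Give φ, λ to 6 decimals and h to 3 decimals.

start: X=-5911194.1384, Y=465993.6950, Z=2344538.2620 m
→ Helmert⁻¹: X=-5911385.2492, Y=465801.4742, Z=2344652.0942
→ geod (Bowring, a=6378388.000): φ=21.70668100°, λ=175.49455400°, h=956.9270 m

φ=21.706681°, λ=175.494554°, h=956.927 m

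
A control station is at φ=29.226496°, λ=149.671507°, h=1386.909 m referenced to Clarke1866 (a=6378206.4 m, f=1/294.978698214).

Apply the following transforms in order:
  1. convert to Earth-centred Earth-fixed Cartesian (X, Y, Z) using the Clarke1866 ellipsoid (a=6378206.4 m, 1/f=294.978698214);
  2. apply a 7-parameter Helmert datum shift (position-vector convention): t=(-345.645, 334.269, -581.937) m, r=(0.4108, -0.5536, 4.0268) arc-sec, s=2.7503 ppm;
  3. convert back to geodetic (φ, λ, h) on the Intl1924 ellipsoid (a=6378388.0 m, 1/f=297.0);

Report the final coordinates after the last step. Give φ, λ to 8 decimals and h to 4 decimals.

start: φ=29.226496°, λ=149.671507°, h=1386.909 m
→ ECEF (a=6378206.400, f=1/294.978698214): X=-4809393.4109, Y=2813591.9129, Z=3096340.5967
→ Helmert 7p (PV): X=-4809815.5220, Y=2813833.8619, Z=3095759.8711
→ geod (Bowring, a=6378388.000): φ=29.21865751°, λ=149.67155133°, h=1311.5562 m

φ=29.21865751°, λ=149.67155133°, h=1311.5562 m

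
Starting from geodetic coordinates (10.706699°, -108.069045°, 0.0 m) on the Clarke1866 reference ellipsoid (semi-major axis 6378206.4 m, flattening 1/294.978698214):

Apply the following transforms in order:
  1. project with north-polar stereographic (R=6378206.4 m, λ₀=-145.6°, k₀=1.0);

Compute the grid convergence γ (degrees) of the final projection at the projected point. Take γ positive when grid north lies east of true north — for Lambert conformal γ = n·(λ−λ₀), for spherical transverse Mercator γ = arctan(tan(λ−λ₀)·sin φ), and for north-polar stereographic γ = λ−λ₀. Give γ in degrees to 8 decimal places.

37.53095500

start: φ=10.706699°, λ=-108.069045°, h=0.000 m
→ into stereo (λ₀=-145.6°): φ=10.70669900°, λ−λ₀=37.53095500°
convergence γ = 37.53095500°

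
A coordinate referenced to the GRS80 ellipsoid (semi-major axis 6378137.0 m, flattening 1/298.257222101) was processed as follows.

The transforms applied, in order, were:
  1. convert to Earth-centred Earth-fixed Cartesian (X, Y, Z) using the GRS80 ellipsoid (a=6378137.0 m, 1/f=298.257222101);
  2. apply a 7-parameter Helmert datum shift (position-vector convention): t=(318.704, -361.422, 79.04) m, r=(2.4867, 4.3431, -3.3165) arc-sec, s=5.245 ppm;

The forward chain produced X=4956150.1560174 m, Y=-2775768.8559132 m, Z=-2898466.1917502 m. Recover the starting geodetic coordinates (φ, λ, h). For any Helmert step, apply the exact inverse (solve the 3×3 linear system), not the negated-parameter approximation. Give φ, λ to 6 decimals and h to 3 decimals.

start: X=4956150.1560, Y=-2775768.8559, Z=-2898466.1918 m
→ Helmert⁻¹: X=4955911.1116, Y=-2775348.1343, Z=-2898392.2184
→ geod (Bowring, a=6378137.000): φ=-27.18992800°, λ=-29.24916000°, h=3154.2360 m

φ=-27.189928°, λ=-29.249160°, h=3154.236 m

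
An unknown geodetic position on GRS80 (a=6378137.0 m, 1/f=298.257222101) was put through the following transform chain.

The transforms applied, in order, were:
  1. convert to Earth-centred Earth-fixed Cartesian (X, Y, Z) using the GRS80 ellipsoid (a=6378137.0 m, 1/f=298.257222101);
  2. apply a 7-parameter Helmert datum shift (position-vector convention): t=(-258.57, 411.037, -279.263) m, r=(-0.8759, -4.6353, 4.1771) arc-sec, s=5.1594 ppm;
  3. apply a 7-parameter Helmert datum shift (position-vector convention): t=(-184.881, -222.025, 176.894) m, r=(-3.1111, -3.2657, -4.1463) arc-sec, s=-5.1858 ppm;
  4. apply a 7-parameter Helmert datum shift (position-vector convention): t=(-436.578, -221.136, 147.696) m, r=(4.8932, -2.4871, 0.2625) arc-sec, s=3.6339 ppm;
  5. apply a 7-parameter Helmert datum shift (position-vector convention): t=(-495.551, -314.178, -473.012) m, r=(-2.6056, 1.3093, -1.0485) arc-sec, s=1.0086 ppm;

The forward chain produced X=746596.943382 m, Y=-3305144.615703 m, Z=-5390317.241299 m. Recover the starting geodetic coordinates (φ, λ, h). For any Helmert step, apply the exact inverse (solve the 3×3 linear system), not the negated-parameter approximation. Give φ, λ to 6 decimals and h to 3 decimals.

start: X=746596.9434, Y=-3305144.6157, Z=-5390317.2413 m
→ Helmert⁻¹: X=747142.7530, Y=-3304755.2200, Z=-5389875.7972
→ Helmert⁻¹: X=747507.4180, Y=-3304650.8919, Z=-5389934.5238
→ Helmert⁻¹: X=747677.2592, Y=-3304349.6728, Z=-5390201.0473
→ Helmert⁻¹: X=747743.9201, Y=-3304735.9137, Z=-5389924.8129
→ geod (Bowring, a=6378137.000): φ=-58.01830800°, λ=-77.25068400°, h=3662.7460 m

φ=-58.018308°, λ=-77.250684°, h=3662.746 m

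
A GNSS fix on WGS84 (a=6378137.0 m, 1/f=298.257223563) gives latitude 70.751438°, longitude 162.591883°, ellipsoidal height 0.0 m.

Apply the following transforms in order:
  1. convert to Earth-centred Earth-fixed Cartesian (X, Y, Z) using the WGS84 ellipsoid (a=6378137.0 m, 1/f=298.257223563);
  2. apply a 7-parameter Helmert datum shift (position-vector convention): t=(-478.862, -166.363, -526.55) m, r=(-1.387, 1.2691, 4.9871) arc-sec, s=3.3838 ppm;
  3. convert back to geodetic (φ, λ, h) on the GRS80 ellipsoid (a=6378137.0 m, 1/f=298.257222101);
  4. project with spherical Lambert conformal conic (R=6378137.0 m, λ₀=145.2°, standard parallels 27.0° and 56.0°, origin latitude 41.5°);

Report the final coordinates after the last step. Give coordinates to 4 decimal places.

E=724864.8234 m, N=3388603.2215 m

start: φ=70.751438°, λ=162.591883°, h=0.000 m
→ ECEF (a=6378137.000, f=1/298.257223563): X=-2012367.5139, Y=630950.8527, Z=5999196.0075
→ Helmert 7p (PV): X=-2012831.5288, Y=630778.3101, Z=5998697.8965
→ geod (Bowring, a=6378137.000): φ=70.74665599°, λ=162.60012585°, h=-341.2893 m
→ lcc (R=6378137.0, λ₀=145.2°): E=724864.8234, N=3388603.2215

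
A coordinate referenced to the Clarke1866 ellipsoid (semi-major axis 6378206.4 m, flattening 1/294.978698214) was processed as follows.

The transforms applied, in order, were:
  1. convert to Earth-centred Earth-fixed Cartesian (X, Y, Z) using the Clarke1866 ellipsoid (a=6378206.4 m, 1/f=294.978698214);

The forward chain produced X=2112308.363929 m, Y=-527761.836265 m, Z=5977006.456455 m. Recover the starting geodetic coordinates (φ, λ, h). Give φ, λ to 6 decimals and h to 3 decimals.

start: X=2112308.3639, Y=-527761.8363, Z=5977006.4565 m
→ geod (Bowring, a=6378206.400): φ=70.10963800°, λ=-14.02819500°, h=2103.9500 m

φ=70.109638°, λ=-14.028195°, h=2103.950 m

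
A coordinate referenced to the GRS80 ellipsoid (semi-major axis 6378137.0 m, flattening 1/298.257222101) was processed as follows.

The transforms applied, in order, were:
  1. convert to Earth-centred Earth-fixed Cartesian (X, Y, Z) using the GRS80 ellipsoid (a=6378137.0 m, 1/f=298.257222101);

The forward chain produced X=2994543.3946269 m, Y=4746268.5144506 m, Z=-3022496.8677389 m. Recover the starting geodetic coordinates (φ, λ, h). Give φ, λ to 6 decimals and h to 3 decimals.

φ=-28.466920°, λ=57.751114°, h=844.318 m

start: X=2994543.3946, Y=4746268.5145, Z=-3022496.8677 m
→ geod (Bowring, a=6378137.000): φ=-28.46692000°, λ=57.75111400°, h=844.3180 m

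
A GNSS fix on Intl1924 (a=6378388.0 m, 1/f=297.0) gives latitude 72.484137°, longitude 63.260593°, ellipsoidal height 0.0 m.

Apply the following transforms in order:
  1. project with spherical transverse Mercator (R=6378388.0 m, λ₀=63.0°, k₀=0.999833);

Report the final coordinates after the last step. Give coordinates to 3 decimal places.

E=8729.719 m, N=8067886.131 m

start: φ=72.484137°, λ=63.260593°, h=0.000 m
→ tm (R=6378388.0, λ₀=63.0°): E=8729.7189, N=8067886.1312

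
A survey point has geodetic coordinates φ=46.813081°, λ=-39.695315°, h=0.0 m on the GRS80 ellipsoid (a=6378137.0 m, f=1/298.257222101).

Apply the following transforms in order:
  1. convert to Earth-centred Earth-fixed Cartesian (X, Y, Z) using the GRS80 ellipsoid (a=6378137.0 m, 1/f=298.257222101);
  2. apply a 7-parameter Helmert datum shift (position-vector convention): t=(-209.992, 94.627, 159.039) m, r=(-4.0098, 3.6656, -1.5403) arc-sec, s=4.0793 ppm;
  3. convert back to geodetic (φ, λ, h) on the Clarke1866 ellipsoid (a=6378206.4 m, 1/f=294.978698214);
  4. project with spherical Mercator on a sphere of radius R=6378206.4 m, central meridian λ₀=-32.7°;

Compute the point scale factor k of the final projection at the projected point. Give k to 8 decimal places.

1.46129737

start: φ=46.813081°, λ=-39.695315°, h=0.000 m
→ ECEF (a=6378137.000, f=1/298.257222101): X=3364706.3154, Y=-2792968.2730, Z=4627568.3703
→ Helmert 7p (PV): X=3364571.4306, Y=-2792820.2052, Z=4627740.7867
→ geod (Bowring, a=6378206.400): φ=46.81757974°, λ=-39.69495100°, h=46.8602 m
→ into merc (λ₀=-32.7°): φ=46.81757974°, λ−λ₀=-6.99495100°
scale k = 1.46129737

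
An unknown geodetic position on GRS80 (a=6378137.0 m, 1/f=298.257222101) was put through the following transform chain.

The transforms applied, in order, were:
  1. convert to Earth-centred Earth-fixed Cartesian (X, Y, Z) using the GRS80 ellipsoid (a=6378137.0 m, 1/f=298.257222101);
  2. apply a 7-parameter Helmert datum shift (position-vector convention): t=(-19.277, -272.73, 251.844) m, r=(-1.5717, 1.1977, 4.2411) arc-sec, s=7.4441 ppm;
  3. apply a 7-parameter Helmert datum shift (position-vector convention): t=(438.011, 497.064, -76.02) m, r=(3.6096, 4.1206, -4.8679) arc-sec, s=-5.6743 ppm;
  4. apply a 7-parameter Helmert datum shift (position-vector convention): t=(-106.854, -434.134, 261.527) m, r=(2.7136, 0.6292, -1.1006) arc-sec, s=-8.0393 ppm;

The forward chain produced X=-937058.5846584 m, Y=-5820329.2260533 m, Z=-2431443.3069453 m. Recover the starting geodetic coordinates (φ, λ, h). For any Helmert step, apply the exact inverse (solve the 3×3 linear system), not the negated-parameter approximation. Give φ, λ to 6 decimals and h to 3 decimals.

start: X=-937058.5847, Y=-5820329.2261, Z=-2431443.3069 m
→ Helmert⁻¹: X=-936920.7909, Y=-5819978.8702, Z=-2431650.6743
→ Helmert⁻¹: X=-937178.1791, Y=-5820573.6300, Z=-2431505.3150
→ Helmert⁻¹: X=-937257.4775, Y=-5820219.7723, Z=-2431788.8482
→ geod (Bowring, a=6378137.000): φ=-22.55224200°, λ=-99.14807300°, h=2054.8880 m

φ=-22.552242°, λ=-99.148073°, h=2054.888 m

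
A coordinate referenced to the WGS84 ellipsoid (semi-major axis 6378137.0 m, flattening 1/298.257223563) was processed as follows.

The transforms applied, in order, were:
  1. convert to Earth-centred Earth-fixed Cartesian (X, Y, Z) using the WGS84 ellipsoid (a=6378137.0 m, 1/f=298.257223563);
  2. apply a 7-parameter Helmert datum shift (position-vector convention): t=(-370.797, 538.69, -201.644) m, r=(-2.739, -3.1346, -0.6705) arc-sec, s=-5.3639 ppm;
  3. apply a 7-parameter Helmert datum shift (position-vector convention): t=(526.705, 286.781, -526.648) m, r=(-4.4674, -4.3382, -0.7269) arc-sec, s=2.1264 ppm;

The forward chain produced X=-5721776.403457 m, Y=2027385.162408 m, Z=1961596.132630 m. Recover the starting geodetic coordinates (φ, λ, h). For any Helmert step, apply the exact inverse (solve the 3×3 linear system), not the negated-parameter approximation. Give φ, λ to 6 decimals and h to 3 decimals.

φ=18.030053°, λ=160.497952°, h=3428.616 m

start: X=-5721776.4035, Y=2027385.1624, Z=1961596.1326 m
→ Helmert⁻¹: X=-5722256.8130, Y=2027031.4049, Z=1962282.8626
→ Helmert⁻¹: X=-5721893.4694, Y=2026458.9233, Z=1962608.8981
→ geod (Bowring, a=6378137.000): φ=18.03005300°, λ=160.49795200°, h=3428.6160 m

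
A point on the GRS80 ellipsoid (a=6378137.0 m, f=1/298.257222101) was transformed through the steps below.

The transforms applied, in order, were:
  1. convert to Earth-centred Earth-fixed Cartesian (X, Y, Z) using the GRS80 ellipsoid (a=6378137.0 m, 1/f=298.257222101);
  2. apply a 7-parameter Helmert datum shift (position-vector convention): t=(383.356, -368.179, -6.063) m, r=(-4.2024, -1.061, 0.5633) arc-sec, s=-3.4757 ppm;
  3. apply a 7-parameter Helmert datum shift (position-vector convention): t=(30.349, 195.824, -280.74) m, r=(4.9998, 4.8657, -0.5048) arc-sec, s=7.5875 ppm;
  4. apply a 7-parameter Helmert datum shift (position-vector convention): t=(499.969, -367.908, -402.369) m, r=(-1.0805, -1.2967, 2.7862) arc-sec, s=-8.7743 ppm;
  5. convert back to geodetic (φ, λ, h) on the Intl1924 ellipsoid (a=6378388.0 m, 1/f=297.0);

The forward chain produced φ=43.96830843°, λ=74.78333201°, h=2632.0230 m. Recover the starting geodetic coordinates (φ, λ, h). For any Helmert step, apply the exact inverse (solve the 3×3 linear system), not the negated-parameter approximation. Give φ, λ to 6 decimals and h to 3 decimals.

start: φ=43.968308°, λ=74.783332°, h=2632.023 m
→ ECEF (a=6378388.000, f=1/297.0): X=1207369.0251, Y=4438752.3154, Z=4407463.2549
→ Helmert⁻¹: X=1206967.3195, Y=4439119.7799, Z=4407919.9665
→ Helmert⁻¹: X=1206812.9642, Y=4439000.0801, Z=4408088.1276
→ Helmert⁻¹: X=1206468.6001, Y=4439290.5825, Z=4408193.7512
→ geod (Bowring, a=6378137.000): φ=43.97044800°, λ=74.79591300°, h=3550.0250 m

φ=43.970448°, λ=74.795913°, h=3550.025 m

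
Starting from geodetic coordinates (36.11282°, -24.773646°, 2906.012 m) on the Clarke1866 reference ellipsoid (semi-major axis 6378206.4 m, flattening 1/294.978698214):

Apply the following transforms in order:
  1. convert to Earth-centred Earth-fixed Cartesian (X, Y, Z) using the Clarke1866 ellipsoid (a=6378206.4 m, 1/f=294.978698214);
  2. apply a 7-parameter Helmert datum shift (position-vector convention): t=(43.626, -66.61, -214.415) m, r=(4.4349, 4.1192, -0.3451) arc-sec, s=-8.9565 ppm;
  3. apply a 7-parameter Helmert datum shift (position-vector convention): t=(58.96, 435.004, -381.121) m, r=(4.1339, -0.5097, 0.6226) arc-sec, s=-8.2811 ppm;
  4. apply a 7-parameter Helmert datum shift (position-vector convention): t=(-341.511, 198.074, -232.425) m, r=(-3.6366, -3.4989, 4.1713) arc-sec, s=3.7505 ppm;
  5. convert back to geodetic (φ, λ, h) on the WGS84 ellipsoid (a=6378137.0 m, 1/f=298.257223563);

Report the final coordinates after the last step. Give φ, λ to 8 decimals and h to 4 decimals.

φ=36.10656613°, λ=-24.76870337°, h=1951.8353 m

start: φ=36.112820°, λ=-24.773646°, h=2906.012 m
→ ECEF (a=6378206.400, f=1/294.978698214): X=4686126.5912, Y=-2162679.3821, Z=3739834.3162
→ Helmert 7p (PV): X=4686199.3131, Y=-2162814.8717, Z=3739446.3228
→ Helmert 7p (PV): X=4686216.7541, Y=-2162422.7566, Z=3739002.4688
→ Helmert 7p (PV): X=4685873.1241, Y=-2162072.1013, Z=3738901.6855
→ geod (Bowring, a=6378137.000): φ=36.10656613°, λ=-24.76870337°, h=1951.8353 m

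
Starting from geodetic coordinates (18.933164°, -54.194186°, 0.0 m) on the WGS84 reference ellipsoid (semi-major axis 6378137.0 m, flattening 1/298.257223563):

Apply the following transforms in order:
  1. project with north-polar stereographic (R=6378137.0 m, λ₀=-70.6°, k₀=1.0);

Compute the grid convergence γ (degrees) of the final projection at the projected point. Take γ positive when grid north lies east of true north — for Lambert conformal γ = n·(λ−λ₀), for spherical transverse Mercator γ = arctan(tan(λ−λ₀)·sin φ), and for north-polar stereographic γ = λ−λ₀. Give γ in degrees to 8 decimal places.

start: φ=18.933164°, λ=-54.194186°, h=0.000 m
→ into stereo (λ₀=-70.6°): φ=18.93316400°, λ−λ₀=16.40581400°
convergence γ = 16.40581400°

16.40581400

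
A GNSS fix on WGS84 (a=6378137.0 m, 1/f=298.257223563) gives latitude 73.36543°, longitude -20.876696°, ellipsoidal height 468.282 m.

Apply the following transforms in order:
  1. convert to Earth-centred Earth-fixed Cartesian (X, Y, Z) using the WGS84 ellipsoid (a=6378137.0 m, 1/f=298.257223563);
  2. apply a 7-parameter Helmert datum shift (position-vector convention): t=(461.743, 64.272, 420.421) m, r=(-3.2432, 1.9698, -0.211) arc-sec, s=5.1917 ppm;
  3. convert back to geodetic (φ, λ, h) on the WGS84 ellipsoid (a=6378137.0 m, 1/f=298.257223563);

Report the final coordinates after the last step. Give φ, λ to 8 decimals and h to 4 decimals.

start: φ=73.365430°, λ=-20.876696°, h=468.282 m
→ ECEF (a=6378137.000, f=1/298.257223563): X=1711371.1845, Y=-652711.6627, Z=6089489.8543
→ Helmert 7p (PV): X=1711899.2988, Y=-652556.7816, Z=6089935.8096
→ geod (Bowring, a=6378137.000): φ=73.36281149°, λ=-20.86628454°, h=1021.0458 m

φ=73.36281149°, λ=-20.86628454°, h=1021.0458 m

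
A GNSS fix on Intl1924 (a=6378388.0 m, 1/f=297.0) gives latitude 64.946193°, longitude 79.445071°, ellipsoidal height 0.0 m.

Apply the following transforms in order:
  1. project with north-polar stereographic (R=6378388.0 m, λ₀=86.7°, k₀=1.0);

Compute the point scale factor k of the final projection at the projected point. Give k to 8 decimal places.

1.04936722

start: φ=64.946193°, λ=79.445071°, h=0.000 m
→ into stereo (λ₀=86.7°): φ=64.94619300°, λ−λ₀=-7.25492900°
scale k = 1.04936722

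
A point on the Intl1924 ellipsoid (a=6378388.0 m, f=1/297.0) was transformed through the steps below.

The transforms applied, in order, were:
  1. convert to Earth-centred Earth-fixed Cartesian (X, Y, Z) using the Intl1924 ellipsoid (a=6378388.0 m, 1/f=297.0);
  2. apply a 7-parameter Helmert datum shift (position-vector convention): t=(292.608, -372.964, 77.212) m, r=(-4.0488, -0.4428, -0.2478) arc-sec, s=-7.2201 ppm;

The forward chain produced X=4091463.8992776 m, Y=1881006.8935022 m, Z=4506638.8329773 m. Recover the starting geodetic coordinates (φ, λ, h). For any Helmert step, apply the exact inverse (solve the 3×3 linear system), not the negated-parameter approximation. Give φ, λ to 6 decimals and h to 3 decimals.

start: X=4091463.8993, Y=1881006.8935, Z=4506638.8330 m
→ Helmert⁻¹: X=4091208.2446, Y=1881309.8953, Z=4506622.3047
→ geod (Bowring, a=6378388.000): φ=45.21596400°, λ=24.69496400°, h=3175.0340 m

φ=45.215964°, λ=24.694964°, h=3175.034 m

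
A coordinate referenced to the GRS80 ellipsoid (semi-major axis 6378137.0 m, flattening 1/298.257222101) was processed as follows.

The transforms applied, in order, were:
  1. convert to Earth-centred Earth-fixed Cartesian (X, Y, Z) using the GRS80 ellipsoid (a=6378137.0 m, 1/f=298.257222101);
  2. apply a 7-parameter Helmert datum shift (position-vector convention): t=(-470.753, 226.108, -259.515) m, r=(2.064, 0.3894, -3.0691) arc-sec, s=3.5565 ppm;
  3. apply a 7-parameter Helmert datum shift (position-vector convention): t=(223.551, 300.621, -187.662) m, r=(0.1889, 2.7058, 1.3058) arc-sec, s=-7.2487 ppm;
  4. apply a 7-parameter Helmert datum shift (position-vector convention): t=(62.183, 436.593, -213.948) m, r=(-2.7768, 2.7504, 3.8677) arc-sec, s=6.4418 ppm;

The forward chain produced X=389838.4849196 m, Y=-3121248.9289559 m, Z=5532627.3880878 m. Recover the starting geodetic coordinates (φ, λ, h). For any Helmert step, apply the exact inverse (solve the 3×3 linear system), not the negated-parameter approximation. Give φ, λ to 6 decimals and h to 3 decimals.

start: X=389838.4849, Y=-3121248.9290, Z=5532627.3881 m
→ Helmert⁻¹: X=389641.4791, Y=-3121747.2029, Z=5532768.8645
→ Helmert⁻¹: X=389328.4036, Y=-3122067.8523, Z=5533004.6001
→ Helmert⁻¹: X=389833.7810, Y=-3122221.6864, Z=5533276.4147
→ geod (Bowring, a=6378137.000): φ=60.54053200°, λ=-82.88300500°, h=3369.1820 m

φ=60.540532°, λ=-82.883005°, h=3369.182 m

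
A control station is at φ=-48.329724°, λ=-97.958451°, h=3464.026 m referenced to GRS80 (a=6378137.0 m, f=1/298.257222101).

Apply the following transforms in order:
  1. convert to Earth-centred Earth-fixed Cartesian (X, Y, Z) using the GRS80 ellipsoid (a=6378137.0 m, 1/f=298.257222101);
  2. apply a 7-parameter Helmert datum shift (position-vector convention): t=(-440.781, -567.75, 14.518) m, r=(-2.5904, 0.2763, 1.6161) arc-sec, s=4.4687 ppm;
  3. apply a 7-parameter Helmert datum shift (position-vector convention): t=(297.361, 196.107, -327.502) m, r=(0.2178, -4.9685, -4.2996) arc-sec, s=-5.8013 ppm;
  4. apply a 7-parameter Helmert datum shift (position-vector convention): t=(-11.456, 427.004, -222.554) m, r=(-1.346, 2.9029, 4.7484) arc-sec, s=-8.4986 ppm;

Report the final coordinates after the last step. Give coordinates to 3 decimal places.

start: φ=-48.329724°, λ=-97.958451°, h=3464.026 m
→ ECEF (a=6378137.000, f=1/298.257222101): X=-588531.0787, Y=-4209764.6764, Z=-4743917.8184
→ Helmert 7p (PV): X=-588947.8604, Y=-4210415.4271, Z=-4743870.8421
→ Helmert 7p (PV): X=-588620.5790, Y=-4210177.6085, Z=-4744189.4558
→ Helmert 7p (PV): X=-588596.8789, Y=-4209759.3327, Z=-4744335.9332

X=-588596.879 m, Y=-4209759.333 m, Z=-4744335.933 m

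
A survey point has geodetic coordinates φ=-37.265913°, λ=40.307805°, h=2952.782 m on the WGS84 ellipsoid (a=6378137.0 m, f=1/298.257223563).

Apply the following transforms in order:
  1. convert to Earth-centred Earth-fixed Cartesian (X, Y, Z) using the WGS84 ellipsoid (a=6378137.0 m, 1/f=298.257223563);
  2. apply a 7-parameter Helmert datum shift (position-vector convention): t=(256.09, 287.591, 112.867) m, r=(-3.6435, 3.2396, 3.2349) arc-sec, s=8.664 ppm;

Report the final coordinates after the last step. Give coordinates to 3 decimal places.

start: φ=-37.265913°, λ=40.307805°, h=2952.782 m
→ ECEF (a=6378137.000, f=1/298.257223563): X=3877360.6181, Y=3289149.0980, Z=-3842708.3976
→ Helmert 7p (PV): X=3877538.3624, Y=3289458.1174, Z=-3842747.8229

X=3877538.362 m, Y=3289458.117 m, Z=-3842747.823 m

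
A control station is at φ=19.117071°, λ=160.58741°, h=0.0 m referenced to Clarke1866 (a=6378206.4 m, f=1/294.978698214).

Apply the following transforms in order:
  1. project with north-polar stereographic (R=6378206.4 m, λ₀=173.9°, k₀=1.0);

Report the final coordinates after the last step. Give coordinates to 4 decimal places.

start: φ=19.117071°, λ=160.587410°, h=0.000 m
→ stereo (R=6378206.4, λ₀=173.9°): E=-2090657.8610, N=-8835432.7332

E=-2090657.8610 m, N=-8835432.7332 m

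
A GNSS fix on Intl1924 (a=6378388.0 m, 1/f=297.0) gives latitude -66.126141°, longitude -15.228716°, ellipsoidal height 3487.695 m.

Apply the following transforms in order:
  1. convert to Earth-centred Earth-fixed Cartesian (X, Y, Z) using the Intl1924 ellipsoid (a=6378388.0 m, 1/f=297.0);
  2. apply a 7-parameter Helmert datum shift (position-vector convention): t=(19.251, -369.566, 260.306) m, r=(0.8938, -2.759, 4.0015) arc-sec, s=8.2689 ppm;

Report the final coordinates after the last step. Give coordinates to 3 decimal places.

start: φ=-66.126141°, λ=-15.228716°, h=3487.695 m
→ ECEF (a=6378388.000, f=1/297.0): X=2499233.0502, Y=-680371.8250, Z=-5812976.0225
→ Helmert 7p (PV): X=2499363.9213, Y=-680673.3424, Z=-5812733.3016

X=2499363.921 m, Y=-680673.342 m, Z=-5812733.302 m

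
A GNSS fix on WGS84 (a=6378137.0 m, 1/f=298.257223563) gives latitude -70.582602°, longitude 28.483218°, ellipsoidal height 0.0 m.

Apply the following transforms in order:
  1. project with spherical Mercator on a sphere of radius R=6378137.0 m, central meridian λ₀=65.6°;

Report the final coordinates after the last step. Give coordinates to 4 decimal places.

E=-4131821.2721 m, N=-11261041.4211 m

start: φ=-70.582602°, λ=28.483218°, h=0.000 m
→ merc (R=6378137.0, λ₀=65.6°): E=-4131821.2721, N=-11261041.4211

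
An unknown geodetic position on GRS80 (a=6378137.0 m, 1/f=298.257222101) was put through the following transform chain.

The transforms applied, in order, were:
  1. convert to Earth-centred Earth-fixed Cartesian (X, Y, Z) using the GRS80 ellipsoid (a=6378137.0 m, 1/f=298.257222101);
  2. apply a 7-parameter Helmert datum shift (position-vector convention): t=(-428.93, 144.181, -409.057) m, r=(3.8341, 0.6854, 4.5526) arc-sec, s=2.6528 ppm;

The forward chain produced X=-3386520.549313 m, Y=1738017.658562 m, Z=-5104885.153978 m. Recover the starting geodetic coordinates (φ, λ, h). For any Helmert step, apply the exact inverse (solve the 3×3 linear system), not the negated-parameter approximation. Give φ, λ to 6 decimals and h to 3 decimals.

start: X=-3386520.5493, Y=1738017.6586, Z=-5104885.1540 m
→ Helmert⁻¹: X=-3386027.3177, Y=1737848.7187, Z=-5104506.1109
→ geod (Bowring, a=6378137.000): φ=-53.47569000°, λ=152.83123700°, h=2835.3040 m

φ=-53.475690°, λ=152.831237°, h=2835.304 m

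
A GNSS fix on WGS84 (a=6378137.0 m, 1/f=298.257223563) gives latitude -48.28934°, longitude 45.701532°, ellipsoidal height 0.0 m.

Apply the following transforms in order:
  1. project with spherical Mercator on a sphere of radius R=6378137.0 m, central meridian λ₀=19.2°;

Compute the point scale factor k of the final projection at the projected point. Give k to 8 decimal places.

start: φ=-48.289340°, λ=45.701532°, h=0.000 m
→ into merc (λ₀=19.2°): φ=-48.28934000°, λ−λ₀=26.50153200°
scale k = 1.50292486

1.50292486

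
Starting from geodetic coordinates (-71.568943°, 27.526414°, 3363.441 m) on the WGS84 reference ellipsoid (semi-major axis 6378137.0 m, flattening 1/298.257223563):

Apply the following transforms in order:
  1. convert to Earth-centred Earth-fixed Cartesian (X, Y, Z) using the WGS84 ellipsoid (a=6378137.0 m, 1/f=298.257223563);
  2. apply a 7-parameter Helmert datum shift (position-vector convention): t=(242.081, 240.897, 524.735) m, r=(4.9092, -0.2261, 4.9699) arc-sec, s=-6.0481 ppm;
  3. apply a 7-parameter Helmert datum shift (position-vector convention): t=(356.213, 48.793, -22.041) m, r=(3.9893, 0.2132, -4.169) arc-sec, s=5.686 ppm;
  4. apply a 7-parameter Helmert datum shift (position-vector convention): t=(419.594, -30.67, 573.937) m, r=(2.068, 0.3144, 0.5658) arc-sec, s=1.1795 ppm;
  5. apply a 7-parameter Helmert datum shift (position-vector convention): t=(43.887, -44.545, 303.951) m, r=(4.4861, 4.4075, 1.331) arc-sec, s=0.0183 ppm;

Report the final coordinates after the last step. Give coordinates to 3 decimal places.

X=1795525.340 m, Y=935958.227 m, Z=-6030437.212 m

start: φ=-71.568943°, λ=27.526414°, h=3363.441 m
→ ECEF (a=6378137.000, f=1/298.257223563): X=1794611.9727, Y=935267.6503, Z=-6031841.8569
→ Helmert 7p (PV): X=1794827.2766, Y=935689.6910, Z=-6031256.4139
→ Helmert 7p (PV): X=1795206.3731, Y=935824.1765, Z=-6031296.5068
→ Helmert 7p (PV): X=1795616.3243, Y=935860.0042, Z=-6030723.0375
→ Helmert 7p (PV): X=1795525.3397, Y=935958.2268, Z=-6030437.2117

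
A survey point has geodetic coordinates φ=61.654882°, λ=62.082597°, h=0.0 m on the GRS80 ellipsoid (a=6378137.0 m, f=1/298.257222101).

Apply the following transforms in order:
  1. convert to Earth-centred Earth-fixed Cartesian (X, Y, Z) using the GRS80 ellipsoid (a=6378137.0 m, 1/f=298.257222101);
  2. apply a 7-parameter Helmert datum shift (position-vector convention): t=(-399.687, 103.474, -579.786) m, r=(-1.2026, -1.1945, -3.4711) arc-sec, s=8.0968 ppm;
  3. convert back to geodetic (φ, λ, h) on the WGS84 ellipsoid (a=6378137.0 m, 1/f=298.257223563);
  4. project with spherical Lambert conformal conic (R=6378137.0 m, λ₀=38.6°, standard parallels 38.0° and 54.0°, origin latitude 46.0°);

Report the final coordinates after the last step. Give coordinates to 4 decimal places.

E=1262810.9258 m, N=1936600.2750 m

start: φ=61.654882°, λ=62.082597°, h=0.000 m
→ ECEF (a=6378137.000, f=1/298.257222101): X=1421497.8915, Y=2682771.5540, Z=5590356.7662
→ Helmert 7p (PV): X=1421122.4865, Y=2682905.4223, Z=5589814.8346
→ geod (Bowring, a=6378137.000): φ=61.65302670°, λ=62.09003993°, h=-504.2285 m
→ lcc (R=6378137.0, λ₀=38.6°): E=1262810.9258, N=1936600.2750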